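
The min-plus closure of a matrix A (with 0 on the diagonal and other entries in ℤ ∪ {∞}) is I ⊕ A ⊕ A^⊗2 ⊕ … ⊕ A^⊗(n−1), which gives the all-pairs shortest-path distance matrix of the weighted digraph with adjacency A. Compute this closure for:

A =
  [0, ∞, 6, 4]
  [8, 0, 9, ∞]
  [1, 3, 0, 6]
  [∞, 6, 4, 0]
Closure =
  [0, 9, 6, 4]
  [8, 0, 9, 12]
  [1, 3, 0, 5]
  [5, 6, 4, 0]

This is the Floyd-Warshall all-pairs shortest-path computation. For each intermediate vertex k = 0, 1, …, 3, update dist[i][j] ← min(dist[i][j], dist[i][k] + dist[k][j]). The final matrix gives, for each (i, j), the minimum total weight of any directed path from i to j (possibly empty when i = j).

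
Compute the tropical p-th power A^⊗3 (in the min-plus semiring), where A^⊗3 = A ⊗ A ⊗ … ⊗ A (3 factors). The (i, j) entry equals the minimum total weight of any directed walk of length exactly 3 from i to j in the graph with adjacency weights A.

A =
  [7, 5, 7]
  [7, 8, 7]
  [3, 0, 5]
A^⊗3 =
  [14, 12, 14]
  [14, 12, 14]
  [10, 7, 12]

Each entry (A^⊗3)_ij equals the minimum over all length-3 walks i = v_0 → v_1 → … → v_3 = j of Σ_t A[v_t][v_{t+1}]. For example, for (i, j) = (0, 2) we minimise over 9 possible intermediate vertex sequences; the minimum is 14, attained along the walk 0 → 2 → 1 → 2.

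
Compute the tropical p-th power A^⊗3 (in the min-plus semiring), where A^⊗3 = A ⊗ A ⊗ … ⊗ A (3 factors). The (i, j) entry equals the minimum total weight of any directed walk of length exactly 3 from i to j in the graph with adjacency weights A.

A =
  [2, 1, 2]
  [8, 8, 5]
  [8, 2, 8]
A^⊗3 =
  [6, 5, 6]
  [12, 11, 12]
  [12, 9, 12]

Each entry (A^⊗3)_ij equals the minimum over all length-3 walks i = v_0 → v_1 → … → v_3 = j of Σ_t A[v_t][v_{t+1}]. For example, for (i, j) = (0, 2) we minimise over 9 possible intermediate vertex sequences; the minimum is 6, attained along the walk 0 → 0 → 0 → 2.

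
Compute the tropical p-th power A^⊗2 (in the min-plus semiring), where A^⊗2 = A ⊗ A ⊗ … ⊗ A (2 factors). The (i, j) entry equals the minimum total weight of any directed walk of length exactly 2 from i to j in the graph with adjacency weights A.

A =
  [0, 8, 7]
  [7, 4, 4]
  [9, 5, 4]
A^⊗2 =
  [0, 8, 7]
  [7, 8, 8]
  [9, 9, 8]

Each entry (A^⊗2)_ij equals the minimum over all length-2 walks i = v_0 → v_1 → … → v_2 = j of Σ_t A[v_t][v_{t+1}]. For example, for (i, j) = (0, 2) we minimise over 3 possible intermediate vertex sequences; the minimum is 7, attained along the walk 0 → 0 → 2.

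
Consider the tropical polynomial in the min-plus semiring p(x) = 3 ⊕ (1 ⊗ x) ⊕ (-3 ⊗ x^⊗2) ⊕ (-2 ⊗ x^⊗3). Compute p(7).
p(7) = 3

A tropical monomial a ⊗ x^⊗i evaluates to a + i · x. Evaluating each term at x = 7:
  Term 0 contributes 3 + 0 · 7 = 3
  Term 1 contributes 1 + 1 · 7 = 8
  Term 2 contributes -3 + 2 · 7 = 11
  Term 3 contributes -2 + 3 · 7 = 19
p(7) = ⊕ of these = min[3, 8, 11, 19] = 3.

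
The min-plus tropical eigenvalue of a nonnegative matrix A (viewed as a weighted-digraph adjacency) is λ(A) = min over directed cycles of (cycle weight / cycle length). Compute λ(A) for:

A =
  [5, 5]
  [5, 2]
λ(A) = 2

Enumerate directed cycles and compute their means (weight / length). Sample:
  cycle 0 → 0: weight = 5, length = 1, mean = 5/1 ≈ 5.000
  cycle 1 → 1: weight = 2, length = 1, mean = 2/1 ≈ 2.000
  cycle 0 → 1 → 0: weight = 10, length = 2, mean = 10/2 ≈ 5.000
  cycle 1 → 0 → 1: weight = 10, length = 2, mean = 10/2 ≈ 5.000
Minimum mean = 2.000, attained e.g. along the cycle 1 → 1 with weight 2 and length 1. So λ(A) = 2/1 = 2.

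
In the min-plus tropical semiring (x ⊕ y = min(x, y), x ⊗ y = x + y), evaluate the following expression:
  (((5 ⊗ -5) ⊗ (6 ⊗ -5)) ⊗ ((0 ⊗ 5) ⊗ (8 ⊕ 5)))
(((5 ⊗ -5) ⊗ (6 ⊗ -5)) ⊗ ((0 ⊗ 5) ⊗ (8 ⊕ 5))) = 11

Expand innermost to outermost. Recall ⊕ takes the minimum of its arguments and ⊗ takes their sum. Working out the expression (((5 ⊗ -5) ⊗ (6 ⊗ -5)) ⊗ ((0 ⊗ 5) ⊗ (8 ⊕ 5))) gives 11.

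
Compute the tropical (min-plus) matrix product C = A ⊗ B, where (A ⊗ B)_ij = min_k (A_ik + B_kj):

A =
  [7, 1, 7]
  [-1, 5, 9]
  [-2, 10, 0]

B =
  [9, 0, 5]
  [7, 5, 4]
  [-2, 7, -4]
A ⊗ B =
  [5, 6, 3]
  [7, -1, 4]
  [-2, -2, -4]

Apply the min-plus product entry-by-entry:
  C[0][0] = min over k of (A[0][0] + B[0][0] = 7 + 9 = 16, A[0][1] + B[1][0] = 1 + 7 = 8, A[0][2] + B[2][0] = 7 + -2 = 5) = 5 (attained at k = 2)
  C[0][1] = min over k of (A[0][0] + B[0][1] = 7 + 0 = 7, A[0][1] + B[1][1] = 1 + 5 = 6, A[0][2] + B[2][1] = 7 + 7 = 14) = 6 (attained at k = 1)
  C[0][2] = min over k of (A[0][0] + B[0][2] = 7 + 5 = 12, A[0][1] + B[1][2] = 1 + 4 = 5, A[0][2] + B[2][2] = 7 + -4 = 3) = 3 (attained at k = 2)
  C[1][0] = min over k of (A[1][0] + B[0][0] = -1 + 9 = 8, A[1][1] + B[1][0] = 5 + 7 = 12, A[1][2] + B[2][0] = 9 + -2 = 7) = 7 (attained at k = 2)
  C[1][1] = min over k of (A[1][0] + B[0][1] = -1 + 0 = -1, A[1][1] + B[1][1] = 5 + 5 = 10, A[1][2] + B[2][1] = 9 + 7 = 16) = -1 (attained at k = 0)
  C[1][2] = min over k of (A[1][0] + B[0][2] = -1 + 5 = 4, A[1][1] + B[1][2] = 5 + 4 = 9, A[1][2] + B[2][2] = 9 + -4 = 5) = 4 (attained at k = 0)
  C[2][0] = min over k of (A[2][0] + B[0][0] = -2 + 9 = 7, A[2][1] + B[1][0] = 10 + 7 = 17, A[2][2] + B[2][0] = 0 + -2 = -2) = -2 (attained at k = 2)
  C[2][1] = min over k of (A[2][0] + B[0][1] = -2 + 0 = -2, A[2][1] + B[1][1] = 10 + 5 = 15, A[2][2] + B[2][1] = 0 + 7 = 7) = -2 (attained at k = 0)
  C[2][2] = min over k of (A[2][0] + B[0][2] = -2 + 5 = 3, A[2][1] + B[1][2] = 10 + 4 = 14, A[2][2] + B[2][2] = 0 + -4 = -4) = -4 (attained at k = 2)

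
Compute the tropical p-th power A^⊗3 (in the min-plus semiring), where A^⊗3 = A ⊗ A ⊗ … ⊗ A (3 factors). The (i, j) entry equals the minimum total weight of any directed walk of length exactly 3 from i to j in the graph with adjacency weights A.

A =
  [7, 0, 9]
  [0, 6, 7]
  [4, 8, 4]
A^⊗3 =
  [6, 0, 9]
  [0, 6, 7]
  [4, 8, 11]

Each entry (A^⊗3)_ij equals the minimum over all length-3 walks i = v_0 → v_1 → … → v_3 = j of Σ_t A[v_t][v_{t+1}]. For example, for (i, j) = (0, 2) we minimise over 9 possible intermediate vertex sequences; the minimum is 9, attained along the walk 0 → 1 → 0 → 2.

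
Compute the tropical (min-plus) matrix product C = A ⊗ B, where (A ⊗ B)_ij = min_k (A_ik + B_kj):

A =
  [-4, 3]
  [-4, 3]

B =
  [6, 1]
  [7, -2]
A ⊗ B =
  [2, -3]
  [2, -3]

Apply the min-plus product entry-by-entry:
  C[0][0] = min over k of (A[0][0] + B[0][0] = -4 + 6 = 2, A[0][1] + B[1][0] = 3 + 7 = 10) = 2 (attained at k = 0)
  C[0][1] = min over k of (A[0][0] + B[0][1] = -4 + 1 = -3, A[0][1] + B[1][1] = 3 + -2 = 1) = -3 (attained at k = 0)
  C[1][0] = min over k of (A[1][0] + B[0][0] = -4 + 6 = 2, A[1][1] + B[1][0] = 3 + 7 = 10) = 2 (attained at k = 0)
  C[1][1] = min over k of (A[1][0] + B[0][1] = -4 + 1 = -3, A[1][1] + B[1][1] = 3 + -2 = 1) = -3 (attained at k = 0)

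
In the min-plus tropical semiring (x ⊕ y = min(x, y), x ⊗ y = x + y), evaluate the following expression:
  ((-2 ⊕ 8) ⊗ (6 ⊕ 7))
((-2 ⊕ 8) ⊗ (6 ⊕ 7)) = 4

Expand innermost to outermost. Recall ⊕ takes the minimum of its arguments and ⊗ takes their sum. Working out the expression ((-2 ⊕ 8) ⊗ (6 ⊕ 7)) gives 4.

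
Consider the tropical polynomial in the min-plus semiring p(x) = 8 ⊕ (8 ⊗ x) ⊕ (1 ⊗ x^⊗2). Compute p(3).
p(3) = 7

A tropical monomial a ⊗ x^⊗i evaluates to a + i · x. Evaluating each term at x = 3:
  Term 0 contributes 8 + 0 · 3 = 8
  Term 1 contributes 8 + 1 · 3 = 11
  Term 2 contributes 1 + 2 · 3 = 7
p(3) = ⊕ of these = min[8, 11, 7] = 7.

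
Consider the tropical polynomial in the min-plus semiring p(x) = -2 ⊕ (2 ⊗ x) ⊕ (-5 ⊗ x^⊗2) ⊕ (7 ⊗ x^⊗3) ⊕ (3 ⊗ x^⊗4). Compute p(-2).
p(-2) = -9

A tropical monomial a ⊗ x^⊗i evaluates to a + i · x. Evaluating each term at x = -2:
  Term 0 contributes -2 + 0 · -2 = -2
  Term 1 contributes 2 + 1 · -2 = 0
  Term 2 contributes -5 + 2 · -2 = -9
  Term 3 contributes 7 + 3 · -2 = 1
  Term 4 contributes 3 + 4 · -2 = -5
p(-2) = ⊕ of these = min[-2, 0, -9, 1, -5] = -9.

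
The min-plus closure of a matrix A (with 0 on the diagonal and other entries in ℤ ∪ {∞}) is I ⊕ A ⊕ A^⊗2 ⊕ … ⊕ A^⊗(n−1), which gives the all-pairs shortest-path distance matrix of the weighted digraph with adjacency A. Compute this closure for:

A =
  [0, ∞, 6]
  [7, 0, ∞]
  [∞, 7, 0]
Closure =
  [0, 13, 6]
  [7, 0, 13]
  [14, 7, 0]

This is the Floyd-Warshall all-pairs shortest-path computation. For each intermediate vertex k = 0, 1, …, 2, update dist[i][j] ← min(dist[i][j], dist[i][k] + dist[k][j]). The final matrix gives, for each (i, j), the minimum total weight of any directed path from i to j (possibly empty when i = j).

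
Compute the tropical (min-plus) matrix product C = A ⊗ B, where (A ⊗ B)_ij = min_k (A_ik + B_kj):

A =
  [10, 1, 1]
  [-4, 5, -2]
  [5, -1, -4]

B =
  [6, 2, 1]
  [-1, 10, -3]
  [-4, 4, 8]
A ⊗ B =
  [-3, 5, -2]
  [-6, -2, -3]
  [-8, 0, -4]

Apply the min-plus product entry-by-entry:
  C[0][0] = min over k of (A[0][0] + B[0][0] = 10 + 6 = 16, A[0][1] + B[1][0] = 1 + -1 = 0, A[0][2] + B[2][0] = 1 + -4 = -3) = -3 (attained at k = 2)
  C[0][1] = min over k of (A[0][0] + B[0][1] = 10 + 2 = 12, A[0][1] + B[1][1] = 1 + 10 = 11, A[0][2] + B[2][1] = 1 + 4 = 5) = 5 (attained at k = 2)
  C[0][2] = min over k of (A[0][0] + B[0][2] = 10 + 1 = 11, A[0][1] + B[1][2] = 1 + -3 = -2, A[0][2] + B[2][2] = 1 + 8 = 9) = -2 (attained at k = 1)
  C[1][0] = min over k of (A[1][0] + B[0][0] = -4 + 6 = 2, A[1][1] + B[1][0] = 5 + -1 = 4, A[1][2] + B[2][0] = -2 + -4 = -6) = -6 (attained at k = 2)
  C[1][1] = min over k of (A[1][0] + B[0][1] = -4 + 2 = -2, A[1][1] + B[1][1] = 5 + 10 = 15, A[1][2] + B[2][1] = -2 + 4 = 2) = -2 (attained at k = 0)
  C[1][2] = min over k of (A[1][0] + B[0][2] = -4 + 1 = -3, A[1][1] + B[1][2] = 5 + -3 = 2, A[1][2] + B[2][2] = -2 + 8 = 6) = -3 (attained at k = 0)
  C[2][0] = min over k of (A[2][0] + B[0][0] = 5 + 6 = 11, A[2][1] + B[1][0] = -1 + -1 = -2, A[2][2] + B[2][0] = -4 + -4 = -8) = -8 (attained at k = 2)
  C[2][1] = min over k of (A[2][0] + B[0][1] = 5 + 2 = 7, A[2][1] + B[1][1] = -1 + 10 = 9, A[2][2] + B[2][1] = -4 + 4 = 0) = 0 (attained at k = 2)
  C[2][2] = min over k of (A[2][0] + B[0][2] = 5 + 1 = 6, A[2][1] + B[1][2] = -1 + -3 = -4, A[2][2] + B[2][2] = -4 + 8 = 4) = -4 (attained at k = 1)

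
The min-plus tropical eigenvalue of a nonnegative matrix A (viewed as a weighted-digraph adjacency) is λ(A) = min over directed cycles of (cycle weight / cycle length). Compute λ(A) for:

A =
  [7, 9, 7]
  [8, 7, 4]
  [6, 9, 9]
λ(A) = 19/3

Enumerate directed cycles and compute their means (weight / length). Sample:
  cycle 0 → 0: weight = 7, length = 1, mean = 7/1 ≈ 7.000
  cycle 1 → 1: weight = 7, length = 1, mean = 7/1 ≈ 7.000
  cycle 2 → 2: weight = 9, length = 1, mean = 9/1 ≈ 9.000
  cycle 0 → 1 → 0: weight = 17, length = 2, mean = 17/2 ≈ 8.500
  cycle 0 → 2 → 0: weight = 13, length = 2, mean = 13/2 ≈ 6.500
  cycle 1 → 0 → 1: weight = 17, length = 2, mean = 17/2 ≈ 8.500
Minimum mean = 6.333, attained e.g. along the cycle 0 → 1 → 2 → 0 with weight 19 and length 3. So λ(A) = 19/3 = 19/3.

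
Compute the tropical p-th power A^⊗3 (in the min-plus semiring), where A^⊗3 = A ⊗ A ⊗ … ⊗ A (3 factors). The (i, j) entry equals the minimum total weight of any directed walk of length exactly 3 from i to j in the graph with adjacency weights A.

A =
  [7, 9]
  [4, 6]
A^⊗3 =
  [19, 21]
  [16, 18]

Each entry (A^⊗3)_ij equals the minimum over all length-3 walks i = v_0 → v_1 → … → v_3 = j of Σ_t A[v_t][v_{t+1}]. For example, for (i, j) = (0, 1) we minimise over 4 possible intermediate vertex sequences; the minimum is 21, attained along the walk 0 → 1 → 1 → 1.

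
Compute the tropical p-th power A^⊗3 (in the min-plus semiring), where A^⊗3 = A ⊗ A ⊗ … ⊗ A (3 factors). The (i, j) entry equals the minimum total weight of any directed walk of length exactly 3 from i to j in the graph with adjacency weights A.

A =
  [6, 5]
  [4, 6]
A^⊗3 =
  [15, 14]
  [13, 15]

Each entry (A^⊗3)_ij equals the minimum over all length-3 walks i = v_0 → v_1 → … → v_3 = j of Σ_t A[v_t][v_{t+1}]. For example, for (i, j) = (0, 1) we minimise over 4 possible intermediate vertex sequences; the minimum is 14, attained along the walk 0 → 1 → 0 → 1.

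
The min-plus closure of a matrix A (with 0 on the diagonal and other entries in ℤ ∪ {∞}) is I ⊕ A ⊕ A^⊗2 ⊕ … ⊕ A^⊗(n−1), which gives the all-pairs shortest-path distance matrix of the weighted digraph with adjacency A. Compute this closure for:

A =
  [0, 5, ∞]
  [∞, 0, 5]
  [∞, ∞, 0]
Closure =
  [0, 5, 10]
  [∞, 0, 5]
  [∞, ∞, 0]

This is the Floyd-Warshall all-pairs shortest-path computation. For each intermediate vertex k = 0, 1, …, 2, update dist[i][j] ← min(dist[i][j], dist[i][k] + dist[k][j]). The final matrix gives, for each (i, j), the minimum total weight of any directed path from i to j (possibly empty when i = j).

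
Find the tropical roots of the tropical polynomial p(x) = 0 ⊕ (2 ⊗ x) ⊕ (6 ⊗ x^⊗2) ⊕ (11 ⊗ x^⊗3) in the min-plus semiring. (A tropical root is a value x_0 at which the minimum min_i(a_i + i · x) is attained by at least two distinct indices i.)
Roots: {-5, -4, -2}

Each tropical root is a break point of the lower envelope of the lines y = a_i + i · x (there are 4 lines, with slopes 0, 1, ..., 3). Only the lines that attain the minimum somewhere contribute to roots; other lines are dominated. Here the surviving (envelope) indices are i = 3, i = 2, i = 1, i = 0.
Intersections between consecutive envelope lines give the roots: for adjacent envelope indices i < j the intersection is x = (a_i − a_j) / (j − i). Reading off the sorted break points: {-5, -4, -2}.
Verification: at each break x_0, at least two indices attain the minimum of min_i(a_i + i · x_0).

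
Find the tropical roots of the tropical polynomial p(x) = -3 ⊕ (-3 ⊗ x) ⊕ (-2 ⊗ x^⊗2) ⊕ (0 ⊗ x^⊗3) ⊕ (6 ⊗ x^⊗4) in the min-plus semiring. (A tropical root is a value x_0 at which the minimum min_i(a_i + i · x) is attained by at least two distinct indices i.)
Roots: {-6, -2, -1, 0}

Each tropical root is a break point of the lower envelope of the lines y = a_i + i · x (there are 5 lines, with slopes 0, 1, ..., 4). Only the lines that attain the minimum somewhere contribute to roots; other lines are dominated. Here the surviving (envelope) indices are i = 4, i = 3, i = 2, i = 1, i = 0.
Intersections between consecutive envelope lines give the roots: for adjacent envelope indices i < j the intersection is x = (a_i − a_j) / (j − i). Reading off the sorted break points: {-6, -2, -1, 0}.
Verification: at each break x_0, at least two indices attain the minimum of min_i(a_i + i · x_0).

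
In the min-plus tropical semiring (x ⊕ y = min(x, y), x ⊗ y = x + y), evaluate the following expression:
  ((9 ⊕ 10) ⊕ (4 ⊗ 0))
((9 ⊕ 10) ⊕ (4 ⊗ 0)) = 4

Expand innermost to outermost. Recall ⊕ takes the minimum of its arguments and ⊗ takes their sum. Working out the expression ((9 ⊕ 10) ⊕ (4 ⊗ 0)) gives 4.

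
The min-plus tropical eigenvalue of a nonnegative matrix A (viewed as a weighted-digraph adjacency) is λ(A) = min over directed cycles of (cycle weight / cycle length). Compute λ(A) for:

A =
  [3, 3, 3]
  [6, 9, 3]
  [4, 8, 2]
λ(A) = 2

Enumerate directed cycles and compute their means (weight / length). Sample:
  cycle 0 → 0: weight = 3, length = 1, mean = 3/1 ≈ 3.000
  cycle 1 → 1: weight = 9, length = 1, mean = 9/1 ≈ 9.000
  cycle 2 → 2: weight = 2, length = 1, mean = 2/1 ≈ 2.000
  cycle 0 → 1 → 0: weight = 9, length = 2, mean = 9/2 ≈ 4.500
  cycle 0 → 2 → 0: weight = 7, length = 2, mean = 7/2 ≈ 3.500
  cycle 1 → 0 → 1: weight = 9, length = 2, mean = 9/2 ≈ 4.500
Minimum mean = 2.000, attained e.g. along the cycle 2 → 2 with weight 2 and length 1. So λ(A) = 2/1 = 2.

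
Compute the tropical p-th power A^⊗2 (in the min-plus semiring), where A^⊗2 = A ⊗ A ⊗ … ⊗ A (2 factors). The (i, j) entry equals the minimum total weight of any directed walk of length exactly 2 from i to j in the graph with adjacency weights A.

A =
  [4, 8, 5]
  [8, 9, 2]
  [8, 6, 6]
A^⊗2 =
  [8, 11, 9]
  [10, 8, 8]
  [12, 12, 8]

Each entry (A^⊗2)_ij equals the minimum over all length-2 walks i = v_0 → v_1 → … → v_2 = j of Σ_t A[v_t][v_{t+1}]. For example, for (i, j) = (0, 2) we minimise over 3 possible intermediate vertex sequences; the minimum is 9, attained along the walk 0 → 0 → 2.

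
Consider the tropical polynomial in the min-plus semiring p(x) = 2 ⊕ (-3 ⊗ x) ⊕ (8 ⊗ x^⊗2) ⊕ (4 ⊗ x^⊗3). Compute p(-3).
p(-3) = -6

A tropical monomial a ⊗ x^⊗i evaluates to a + i · x. Evaluating each term at x = -3:
  Term 0 contributes 2 + 0 · -3 = 2
  Term 1 contributes -3 + 1 · -3 = -6
  Term 2 contributes 8 + 2 · -3 = 2
  Term 3 contributes 4 + 3 · -3 = -5
p(-3) = ⊕ of these = min[2, -6, 2, -5] = -6.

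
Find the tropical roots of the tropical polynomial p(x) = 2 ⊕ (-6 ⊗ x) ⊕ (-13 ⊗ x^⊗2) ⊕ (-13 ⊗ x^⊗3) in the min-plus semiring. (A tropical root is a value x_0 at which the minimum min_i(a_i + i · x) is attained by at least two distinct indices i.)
Roots: {0, 7, 8}

Each tropical root is a break point of the lower envelope of the lines y = a_i + i · x (there are 4 lines, with slopes 0, 1, ..., 3). Only the lines that attain the minimum somewhere contribute to roots; other lines are dominated. Here the surviving (envelope) indices are i = 3, i = 2, i = 1, i = 0.
Intersections between consecutive envelope lines give the roots: for adjacent envelope indices i < j the intersection is x = (a_i − a_j) / (j − i). Reading off the sorted break points: {0, 7, 8}.
Verification: at each break x_0, at least two indices attain the minimum of min_i(a_i + i · x_0).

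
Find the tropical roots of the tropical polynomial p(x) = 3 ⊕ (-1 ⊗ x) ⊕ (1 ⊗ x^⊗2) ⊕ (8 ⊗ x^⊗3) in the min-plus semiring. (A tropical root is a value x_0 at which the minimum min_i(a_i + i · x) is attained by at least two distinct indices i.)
Roots: {-7, -2, 4}

Each tropical root is a break point of the lower envelope of the lines y = a_i + i · x (there are 4 lines, with slopes 0, 1, ..., 3). Only the lines that attain the minimum somewhere contribute to roots; other lines are dominated. Here the surviving (envelope) indices are i = 3, i = 2, i = 1, i = 0.
Intersections between consecutive envelope lines give the roots: for adjacent envelope indices i < j the intersection is x = (a_i − a_j) / (j − i). Reading off the sorted break points: {-7, -2, 4}.
Verification: at each break x_0, at least two indices attain the minimum of min_i(a_i + i · x_0).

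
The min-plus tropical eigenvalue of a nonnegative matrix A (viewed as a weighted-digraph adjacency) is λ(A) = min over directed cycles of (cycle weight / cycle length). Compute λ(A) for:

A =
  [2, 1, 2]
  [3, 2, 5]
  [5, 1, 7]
λ(A) = 2

Enumerate directed cycles and compute their means (weight / length). Sample:
  cycle 0 → 0: weight = 2, length = 1, mean = 2/1 ≈ 2.000
  cycle 1 → 1: weight = 2, length = 1, mean = 2/1 ≈ 2.000
  cycle 2 → 2: weight = 7, length = 1, mean = 7/1 ≈ 7.000
  cycle 0 → 1 → 0: weight = 4, length = 2, mean = 4/2 ≈ 2.000
  cycle 0 → 2 → 0: weight = 7, length = 2, mean = 7/2 ≈ 3.500
  cycle 1 → 0 → 1: weight = 4, length = 2, mean = 4/2 ≈ 2.000
Minimum mean = 2.000, attained e.g. along the cycle 0 → 0 with weight 2 and length 1. So λ(A) = 2/1 = 2.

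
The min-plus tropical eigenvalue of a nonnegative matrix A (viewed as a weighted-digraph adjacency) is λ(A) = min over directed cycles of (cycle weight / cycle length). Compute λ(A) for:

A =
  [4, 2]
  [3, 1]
λ(A) = 1

Enumerate directed cycles and compute their means (weight / length). Sample:
  cycle 0 → 0: weight = 4, length = 1, mean = 4/1 ≈ 4.000
  cycle 1 → 1: weight = 1, length = 1, mean = 1/1 ≈ 1.000
  cycle 0 → 1 → 0: weight = 5, length = 2, mean = 5/2 ≈ 2.500
  cycle 1 → 0 → 1: weight = 5, length = 2, mean = 5/2 ≈ 2.500
Minimum mean = 1.000, attained e.g. along the cycle 1 → 1 with weight 1 and length 1. So λ(A) = 1/1 = 1.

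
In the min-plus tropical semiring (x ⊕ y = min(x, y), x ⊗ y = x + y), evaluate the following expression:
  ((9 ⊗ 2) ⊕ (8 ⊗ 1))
((9 ⊗ 2) ⊕ (8 ⊗ 1)) = 9

Expand innermost to outermost. Recall ⊕ takes the minimum of its arguments and ⊗ takes their sum. Working out the expression ((9 ⊗ 2) ⊕ (8 ⊗ 1)) gives 9.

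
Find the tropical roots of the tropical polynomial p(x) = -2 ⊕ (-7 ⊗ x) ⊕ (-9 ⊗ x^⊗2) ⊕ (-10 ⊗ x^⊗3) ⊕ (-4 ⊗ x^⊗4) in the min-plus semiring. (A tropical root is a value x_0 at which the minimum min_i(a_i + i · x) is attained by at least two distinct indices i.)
Roots: {-6, 1, 2, 5}

Each tropical root is a break point of the lower envelope of the lines y = a_i + i · x (there are 5 lines, with slopes 0, 1, ..., 4). Only the lines that attain the minimum somewhere contribute to roots; other lines are dominated. Here the surviving (envelope) indices are i = 4, i = 3, i = 2, i = 1, i = 0.
Intersections between consecutive envelope lines give the roots: for adjacent envelope indices i < j the intersection is x = (a_i − a_j) / (j − i). Reading off the sorted break points: {-6, 1, 2, 5}.
Verification: at each break x_0, at least two indices attain the minimum of min_i(a_i + i · x_0).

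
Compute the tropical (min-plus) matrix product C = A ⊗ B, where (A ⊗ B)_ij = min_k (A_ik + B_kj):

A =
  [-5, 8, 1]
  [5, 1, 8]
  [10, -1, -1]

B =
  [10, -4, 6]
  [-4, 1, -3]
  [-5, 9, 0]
A ⊗ B =
  [-4, -9, 1]
  [-3, 1, -2]
  [-6, 0, -4]

Apply the min-plus product entry-by-entry:
  C[0][0] = min over k of (A[0][0] + B[0][0] = -5 + 10 = 5, A[0][1] + B[1][0] = 8 + -4 = 4, A[0][2] + B[2][0] = 1 + -5 = -4) = -4 (attained at k = 2)
  C[0][1] = min over k of (A[0][0] + B[0][1] = -5 + -4 = -9, A[0][1] + B[1][1] = 8 + 1 = 9, A[0][2] + B[2][1] = 1 + 9 = 10) = -9 (attained at k = 0)
  C[0][2] = min over k of (A[0][0] + B[0][2] = -5 + 6 = 1, A[0][1] + B[1][2] = 8 + -3 = 5, A[0][2] + B[2][2] = 1 + 0 = 1) = 1 (attained at k = 0)
  C[1][0] = min over k of (A[1][0] + B[0][0] = 5 + 10 = 15, A[1][1] + B[1][0] = 1 + -4 = -3, A[1][2] + B[2][0] = 8 + -5 = 3) = -3 (attained at k = 1)
  C[1][1] = min over k of (A[1][0] + B[0][1] = 5 + -4 = 1, A[1][1] + B[1][1] = 1 + 1 = 2, A[1][2] + B[2][1] = 8 + 9 = 17) = 1 (attained at k = 0)
  C[1][2] = min over k of (A[1][0] + B[0][2] = 5 + 6 = 11, A[1][1] + B[1][2] = 1 + -3 = -2, A[1][2] + B[2][2] = 8 + 0 = 8) = -2 (attained at k = 1)
  C[2][0] = min over k of (A[2][0] + B[0][0] = 10 + 10 = 20, A[2][1] + B[1][0] = -1 + -4 = -5, A[2][2] + B[2][0] = -1 + -5 = -6) = -6 (attained at k = 2)
  C[2][1] = min over k of (A[2][0] + B[0][1] = 10 + -4 = 6, A[2][1] + B[1][1] = -1 + 1 = 0, A[2][2] + B[2][1] = -1 + 9 = 8) = 0 (attained at k = 1)
  C[2][2] = min over k of (A[2][0] + B[0][2] = 10 + 6 = 16, A[2][1] + B[1][2] = -1 + -3 = -4, A[2][2] + B[2][2] = -1 + 0 = -1) = -4 (attained at k = 1)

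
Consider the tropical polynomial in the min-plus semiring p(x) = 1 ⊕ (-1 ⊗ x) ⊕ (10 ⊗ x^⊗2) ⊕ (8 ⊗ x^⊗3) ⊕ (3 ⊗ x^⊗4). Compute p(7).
p(7) = 1

A tropical monomial a ⊗ x^⊗i evaluates to a + i · x. Evaluating each term at x = 7:
  Term 0 contributes 1 + 0 · 7 = 1
  Term 1 contributes -1 + 1 · 7 = 6
  Term 2 contributes 10 + 2 · 7 = 24
  Term 3 contributes 8 + 3 · 7 = 29
  Term 4 contributes 3 + 4 · 7 = 31
p(7) = ⊕ of these = min[1, 6, 24, 29, 31] = 1.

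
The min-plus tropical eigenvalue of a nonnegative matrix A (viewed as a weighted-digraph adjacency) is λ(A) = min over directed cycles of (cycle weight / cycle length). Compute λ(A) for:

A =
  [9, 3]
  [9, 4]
λ(A) = 4

Enumerate directed cycles and compute their means (weight / length). Sample:
  cycle 0 → 0: weight = 9, length = 1, mean = 9/1 ≈ 9.000
  cycle 1 → 1: weight = 4, length = 1, mean = 4/1 ≈ 4.000
  cycle 0 → 1 → 0: weight = 12, length = 2, mean = 12/2 ≈ 6.000
  cycle 1 → 0 → 1: weight = 12, length = 2, mean = 12/2 ≈ 6.000
Minimum mean = 4.000, attained e.g. along the cycle 1 → 1 with weight 4 and length 1. So λ(A) = 4/1 = 4.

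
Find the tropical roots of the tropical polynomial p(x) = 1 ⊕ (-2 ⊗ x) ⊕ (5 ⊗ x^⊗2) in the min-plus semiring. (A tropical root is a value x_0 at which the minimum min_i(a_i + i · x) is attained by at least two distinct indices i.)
Roots: {-7, 3}

Each tropical root is a break point of the lower envelope of the lines y = a_i + i · x (there are 3 lines, with slopes 0, 1, ..., 2). Only the lines that attain the minimum somewhere contribute to roots; other lines are dominated. Here the surviving (envelope) indices are i = 2, i = 1, i = 0.
Intersections between consecutive envelope lines give the roots: for adjacent envelope indices i < j the intersection is x = (a_i − a_j) / (j − i). Reading off the sorted break points: {-7, 3}.
Verification: at each break x_0, at least two indices attain the minimum of min_i(a_i + i · x_0).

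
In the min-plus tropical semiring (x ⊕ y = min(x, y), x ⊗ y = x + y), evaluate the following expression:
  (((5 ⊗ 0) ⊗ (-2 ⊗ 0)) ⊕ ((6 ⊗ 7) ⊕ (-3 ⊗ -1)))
(((5 ⊗ 0) ⊗ (-2 ⊗ 0)) ⊕ ((6 ⊗ 7) ⊕ (-3 ⊗ -1))) = -4

Expand innermost to outermost. Recall ⊕ takes the minimum of its arguments and ⊗ takes their sum. Working out the expression (((5 ⊗ 0) ⊗ (-2 ⊗ 0)) ⊕ ((6 ⊗ 7) ⊕ (-3 ⊗ -1))) gives -4.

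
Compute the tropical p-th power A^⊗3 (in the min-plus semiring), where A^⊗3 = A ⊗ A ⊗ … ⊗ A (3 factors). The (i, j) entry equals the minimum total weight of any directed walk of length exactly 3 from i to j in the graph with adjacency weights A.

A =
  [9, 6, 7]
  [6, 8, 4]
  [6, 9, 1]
A^⊗3 =
  [14, 17, 9]
  [11, 14, 6]
  [8, 11, 3]

Each entry (A^⊗3)_ij equals the minimum over all length-3 walks i = v_0 → v_1 → … → v_3 = j of Σ_t A[v_t][v_{t+1}]. For example, for (i, j) = (0, 2) we minimise over 9 possible intermediate vertex sequences; the minimum is 9, attained along the walk 0 → 2 → 2 → 2.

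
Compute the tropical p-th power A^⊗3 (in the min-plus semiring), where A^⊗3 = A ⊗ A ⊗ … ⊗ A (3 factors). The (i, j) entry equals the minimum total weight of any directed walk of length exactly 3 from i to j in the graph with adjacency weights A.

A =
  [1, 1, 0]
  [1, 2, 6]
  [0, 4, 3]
A^⊗3 =
  [1, 1, 0]
  [1, 3, 2]
  [0, 2, 1]

Each entry (A^⊗3)_ij equals the minimum over all length-3 walks i = v_0 → v_1 → … → v_3 = j of Σ_t A[v_t][v_{t+1}]. For example, for (i, j) = (0, 2) we minimise over 9 possible intermediate vertex sequences; the minimum is 0, attained along the walk 0 → 2 → 0 → 2.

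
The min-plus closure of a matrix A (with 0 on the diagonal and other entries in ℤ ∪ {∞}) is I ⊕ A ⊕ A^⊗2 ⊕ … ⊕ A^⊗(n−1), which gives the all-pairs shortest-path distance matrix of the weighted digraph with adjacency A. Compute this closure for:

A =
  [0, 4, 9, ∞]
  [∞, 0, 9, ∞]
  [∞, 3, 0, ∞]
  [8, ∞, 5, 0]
Closure =
  [0, 4, 9, ∞]
  [∞, 0, 9, ∞]
  [∞, 3, 0, ∞]
  [8, 8, 5, 0]

This is the Floyd-Warshall all-pairs shortest-path computation. For each intermediate vertex k = 0, 1, …, 3, update dist[i][j] ← min(dist[i][j], dist[i][k] + dist[k][j]). The final matrix gives, for each (i, j), the minimum total weight of any directed path from i to j (possibly empty when i = j).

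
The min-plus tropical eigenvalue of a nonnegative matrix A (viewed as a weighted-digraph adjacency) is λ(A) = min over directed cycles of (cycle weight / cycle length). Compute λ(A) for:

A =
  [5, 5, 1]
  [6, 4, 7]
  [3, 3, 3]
λ(A) = 2

Enumerate directed cycles and compute their means (weight / length). Sample:
  cycle 0 → 0: weight = 5, length = 1, mean = 5/1 ≈ 5.000
  cycle 1 → 1: weight = 4, length = 1, mean = 4/1 ≈ 4.000
  cycle 2 → 2: weight = 3, length = 1, mean = 3/1 ≈ 3.000
  cycle 0 → 1 → 0: weight = 11, length = 2, mean = 11/2 ≈ 5.500
  cycle 0 → 2 → 0: weight = 4, length = 2, mean = 4/2 ≈ 2.000
  cycle 1 → 0 → 1: weight = 11, length = 2, mean = 11/2 ≈ 5.500
Minimum mean = 2.000, attained e.g. along the cycle 0 → 2 → 0 with weight 4 and length 2. So λ(A) = 4/2 = 2.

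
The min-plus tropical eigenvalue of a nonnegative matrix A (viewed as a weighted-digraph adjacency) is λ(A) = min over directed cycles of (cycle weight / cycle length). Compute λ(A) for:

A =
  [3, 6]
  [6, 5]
λ(A) = 3

Enumerate directed cycles and compute their means (weight / length). Sample:
  cycle 0 → 0: weight = 3, length = 1, mean = 3/1 ≈ 3.000
  cycle 1 → 1: weight = 5, length = 1, mean = 5/1 ≈ 5.000
  cycle 0 → 1 → 0: weight = 12, length = 2, mean = 12/2 ≈ 6.000
  cycle 1 → 0 → 1: weight = 12, length = 2, mean = 12/2 ≈ 6.000
Minimum mean = 3.000, attained e.g. along the cycle 0 → 0 with weight 3 and length 1. So λ(A) = 3/1 = 3.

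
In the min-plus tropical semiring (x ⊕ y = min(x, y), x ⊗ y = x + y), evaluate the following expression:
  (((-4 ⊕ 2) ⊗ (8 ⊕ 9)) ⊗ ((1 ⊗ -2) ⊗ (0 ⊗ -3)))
(((-4 ⊕ 2) ⊗ (8 ⊕ 9)) ⊗ ((1 ⊗ -2) ⊗ (0 ⊗ -3))) = 0

Expand innermost to outermost. Recall ⊕ takes the minimum of its arguments and ⊗ takes their sum. Working out the expression (((-4 ⊕ 2) ⊗ (8 ⊕ 9)) ⊗ ((1 ⊗ -2) ⊗ (0 ⊗ -3))) gives 0.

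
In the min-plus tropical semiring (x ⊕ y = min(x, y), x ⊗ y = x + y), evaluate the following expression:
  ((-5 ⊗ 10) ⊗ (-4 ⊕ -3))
((-5 ⊗ 10) ⊗ (-4 ⊕ -3)) = 1

Expand innermost to outermost. Recall ⊕ takes the minimum of its arguments and ⊗ takes their sum. Working out the expression ((-5 ⊗ 10) ⊗ (-4 ⊕ -3)) gives 1.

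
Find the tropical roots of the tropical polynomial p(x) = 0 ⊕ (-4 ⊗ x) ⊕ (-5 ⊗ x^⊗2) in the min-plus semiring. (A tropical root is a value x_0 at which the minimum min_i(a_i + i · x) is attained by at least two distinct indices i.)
Roots: {1, 4}

Each tropical root is a break point of the lower envelope of the lines y = a_i + i · x (there are 3 lines, with slopes 0, 1, ..., 2). Only the lines that attain the minimum somewhere contribute to roots; other lines are dominated. Here the surviving (envelope) indices are i = 2, i = 1, i = 0.
Intersections between consecutive envelope lines give the roots: for adjacent envelope indices i < j the intersection is x = (a_i − a_j) / (j − i). Reading off the sorted break points: {1, 4}.
Verification: at each break x_0, at least two indices attain the minimum of min_i(a_i + i · x_0).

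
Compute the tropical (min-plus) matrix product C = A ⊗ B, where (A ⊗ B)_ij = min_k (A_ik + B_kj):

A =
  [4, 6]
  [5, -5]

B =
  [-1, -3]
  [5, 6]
A ⊗ B =
  [3, 1]
  [0, 1]

Apply the min-plus product entry-by-entry:
  C[0][0] = min over k of (A[0][0] + B[0][0] = 4 + -1 = 3, A[0][1] + B[1][0] = 6 + 5 = 11) = 3 (attained at k = 0)
  C[0][1] = min over k of (A[0][0] + B[0][1] = 4 + -3 = 1, A[0][1] + B[1][1] = 6 + 6 = 12) = 1 (attained at k = 0)
  C[1][0] = min over k of (A[1][0] + B[0][0] = 5 + -1 = 4, A[1][1] + B[1][0] = -5 + 5 = 0) = 0 (attained at k = 1)
  C[1][1] = min over k of (A[1][0] + B[0][1] = 5 + -3 = 2, A[1][1] + B[1][1] = -5 + 6 = 1) = 1 (attained at k = 1)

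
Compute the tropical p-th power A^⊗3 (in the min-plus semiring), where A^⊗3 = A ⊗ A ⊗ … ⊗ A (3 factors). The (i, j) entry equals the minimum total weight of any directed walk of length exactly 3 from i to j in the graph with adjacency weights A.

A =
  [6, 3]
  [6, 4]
A^⊗3 =
  [13, 11]
  [14, 12]

Each entry (A^⊗3)_ij equals the minimum over all length-3 walks i = v_0 → v_1 → … → v_3 = j of Σ_t A[v_t][v_{t+1}]. For example, for (i, j) = (0, 1) we minimise over 4 possible intermediate vertex sequences; the minimum is 11, attained along the walk 0 → 1 → 1 → 1.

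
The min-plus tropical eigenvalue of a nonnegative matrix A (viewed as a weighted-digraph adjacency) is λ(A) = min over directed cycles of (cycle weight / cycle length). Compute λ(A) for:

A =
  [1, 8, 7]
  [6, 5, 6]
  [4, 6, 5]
λ(A) = 1

Enumerate directed cycles and compute their means (weight / length). Sample:
  cycle 0 → 0: weight = 1, length = 1, mean = 1/1 ≈ 1.000
  cycle 1 → 1: weight = 5, length = 1, mean = 5/1 ≈ 5.000
  cycle 2 → 2: weight = 5, length = 1, mean = 5/1 ≈ 5.000
  cycle 0 → 1 → 0: weight = 14, length = 2, mean = 14/2 ≈ 7.000
  cycle 0 → 2 → 0: weight = 11, length = 2, mean = 11/2 ≈ 5.500
  cycle 1 → 0 → 1: weight = 14, length = 2, mean = 14/2 ≈ 7.000
Minimum mean = 1.000, attained e.g. along the cycle 0 → 0 with weight 1 and length 1. So λ(A) = 1/1 = 1.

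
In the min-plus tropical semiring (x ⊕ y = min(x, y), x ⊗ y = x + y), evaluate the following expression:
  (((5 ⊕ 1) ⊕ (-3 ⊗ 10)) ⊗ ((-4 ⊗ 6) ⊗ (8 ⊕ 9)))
(((5 ⊕ 1) ⊕ (-3 ⊗ 10)) ⊗ ((-4 ⊗ 6) ⊗ (8 ⊕ 9))) = 11

Expand innermost to outermost. Recall ⊕ takes the minimum of its arguments and ⊗ takes their sum. Working out the expression (((5 ⊕ 1) ⊕ (-3 ⊗ 10)) ⊗ ((-4 ⊗ 6) ⊗ (8 ⊕ 9))) gives 11.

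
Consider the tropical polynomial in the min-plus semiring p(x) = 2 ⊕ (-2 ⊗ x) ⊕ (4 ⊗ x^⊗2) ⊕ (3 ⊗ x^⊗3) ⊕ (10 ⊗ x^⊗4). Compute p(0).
p(0) = -2

A tropical monomial a ⊗ x^⊗i evaluates to a + i · x. Evaluating each term at x = 0:
  Term 0 contributes 2 + 0 · 0 = 2
  Term 1 contributes -2 + 1 · 0 = -2
  Term 2 contributes 4 + 2 · 0 = 4
  Term 3 contributes 3 + 3 · 0 = 3
  Term 4 contributes 10 + 4 · 0 = 10
p(0) = ⊕ of these = min[2, -2, 4, 3, 10] = -2.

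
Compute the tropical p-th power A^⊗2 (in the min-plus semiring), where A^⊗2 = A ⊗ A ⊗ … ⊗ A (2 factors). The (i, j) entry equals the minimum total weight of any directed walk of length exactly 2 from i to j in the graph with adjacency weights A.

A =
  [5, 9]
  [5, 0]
A^⊗2 =
  [10, 9]
  [5, 0]

Each entry (A^⊗2)_ij equals the minimum over all length-2 walks i = v_0 → v_1 → … → v_2 = j of Σ_t A[v_t][v_{t+1}]. For example, for (i, j) = (0, 1) we minimise over 2 possible intermediate vertex sequences; the minimum is 9, attained along the walk 0 → 1 → 1.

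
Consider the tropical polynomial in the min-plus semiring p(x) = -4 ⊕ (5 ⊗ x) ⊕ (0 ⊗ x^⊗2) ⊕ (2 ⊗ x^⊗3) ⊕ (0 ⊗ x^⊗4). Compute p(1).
p(1) = -4

A tropical monomial a ⊗ x^⊗i evaluates to a + i · x. Evaluating each term at x = 1:
  Term 0 contributes -4 + 0 · 1 = -4
  Term 1 contributes 5 + 1 · 1 = 6
  Term 2 contributes 0 + 2 · 1 = 2
  Term 3 contributes 2 + 3 · 1 = 5
  Term 4 contributes 0 + 4 · 1 = 4
p(1) = ⊕ of these = min[-4, 6, 2, 5, 4] = -4.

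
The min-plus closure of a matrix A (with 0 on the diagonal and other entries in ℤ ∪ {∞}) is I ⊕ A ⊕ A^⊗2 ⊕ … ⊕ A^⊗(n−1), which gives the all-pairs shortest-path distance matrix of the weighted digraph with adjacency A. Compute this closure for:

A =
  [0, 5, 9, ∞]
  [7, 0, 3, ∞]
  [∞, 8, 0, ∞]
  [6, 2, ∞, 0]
Closure =
  [0, 5, 8, ∞]
  [7, 0, 3, ∞]
  [15, 8, 0, ∞]
  [6, 2, 5, 0]

This is the Floyd-Warshall all-pairs shortest-path computation. For each intermediate vertex k = 0, 1, …, 3, update dist[i][j] ← min(dist[i][j], dist[i][k] + dist[k][j]). The final matrix gives, for each (i, j), the minimum total weight of any directed path from i to j (possibly empty when i = j).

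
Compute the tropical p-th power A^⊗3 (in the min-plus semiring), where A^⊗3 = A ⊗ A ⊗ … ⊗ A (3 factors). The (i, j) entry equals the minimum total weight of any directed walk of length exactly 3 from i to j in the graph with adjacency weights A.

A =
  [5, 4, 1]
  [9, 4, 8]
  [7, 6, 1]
A^⊗3 =
  [9, 8, 3]
  [16, 12, 10]
  [9, 8, 3]

Each entry (A^⊗3)_ij equals the minimum over all length-3 walks i = v_0 → v_1 → … → v_3 = j of Σ_t A[v_t][v_{t+1}]. For example, for (i, j) = (0, 2) we minimise over 9 possible intermediate vertex sequences; the minimum is 3, attained along the walk 0 → 2 → 2 → 2.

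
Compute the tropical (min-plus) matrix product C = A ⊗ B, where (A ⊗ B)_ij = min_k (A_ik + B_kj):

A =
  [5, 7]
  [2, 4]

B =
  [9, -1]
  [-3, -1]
A ⊗ B =
  [4, 4]
  [1, 1]

Apply the min-plus product entry-by-entry:
  C[0][0] = min over k of (A[0][0] + B[0][0] = 5 + 9 = 14, A[0][1] + B[1][0] = 7 + -3 = 4) = 4 (attained at k = 1)
  C[0][1] = min over k of (A[0][0] + B[0][1] = 5 + -1 = 4, A[0][1] + B[1][1] = 7 + -1 = 6) = 4 (attained at k = 0)
  C[1][0] = min over k of (A[1][0] + B[0][0] = 2 + 9 = 11, A[1][1] + B[1][0] = 4 + -3 = 1) = 1 (attained at k = 1)
  C[1][1] = min over k of (A[1][0] + B[0][1] = 2 + -1 = 1, A[1][1] + B[1][1] = 4 + -1 = 3) = 1 (attained at k = 0)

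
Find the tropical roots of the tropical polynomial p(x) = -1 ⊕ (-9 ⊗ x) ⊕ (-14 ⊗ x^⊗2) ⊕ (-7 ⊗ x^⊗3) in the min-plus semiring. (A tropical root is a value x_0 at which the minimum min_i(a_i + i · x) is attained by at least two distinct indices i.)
Roots: {-7, 5, 8}

Each tropical root is a break point of the lower envelope of the lines y = a_i + i · x (there are 4 lines, with slopes 0, 1, ..., 3). Only the lines that attain the minimum somewhere contribute to roots; other lines are dominated. Here the surviving (envelope) indices are i = 3, i = 2, i = 1, i = 0.
Intersections between consecutive envelope lines give the roots: for adjacent envelope indices i < j the intersection is x = (a_i − a_j) / (j − i). Reading off the sorted break points: {-7, 5, 8}.
Verification: at each break x_0, at least two indices attain the minimum of min_i(a_i + i · x_0).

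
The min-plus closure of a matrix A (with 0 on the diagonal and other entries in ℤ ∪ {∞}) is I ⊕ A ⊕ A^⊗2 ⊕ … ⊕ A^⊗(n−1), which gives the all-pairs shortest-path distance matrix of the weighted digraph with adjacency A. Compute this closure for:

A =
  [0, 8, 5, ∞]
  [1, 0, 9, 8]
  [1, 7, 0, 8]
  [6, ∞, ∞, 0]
Closure =
  [0, 8, 5, 13]
  [1, 0, 6, 8]
  [1, 7, 0, 8]
  [6, 14, 11, 0]

This is the Floyd-Warshall all-pairs shortest-path computation. For each intermediate vertex k = 0, 1, …, 3, update dist[i][j] ← min(dist[i][j], dist[i][k] + dist[k][j]). The final matrix gives, for each (i, j), the minimum total weight of any directed path from i to j (possibly empty when i = j).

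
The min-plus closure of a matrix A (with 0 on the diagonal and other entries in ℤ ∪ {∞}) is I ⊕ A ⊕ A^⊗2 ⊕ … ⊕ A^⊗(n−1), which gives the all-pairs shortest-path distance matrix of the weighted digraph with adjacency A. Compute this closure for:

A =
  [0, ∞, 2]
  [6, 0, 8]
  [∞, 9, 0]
Closure =
  [0, 11, 2]
  [6, 0, 8]
  [15, 9, 0]

This is the Floyd-Warshall all-pairs shortest-path computation. For each intermediate vertex k = 0, 1, …, 2, update dist[i][j] ← min(dist[i][j], dist[i][k] + dist[k][j]). The final matrix gives, for each (i, j), the minimum total weight of any directed path from i to j (possibly empty when i = j).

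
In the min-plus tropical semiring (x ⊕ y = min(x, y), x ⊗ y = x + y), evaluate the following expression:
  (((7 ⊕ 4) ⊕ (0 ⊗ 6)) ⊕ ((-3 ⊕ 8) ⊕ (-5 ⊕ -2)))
(((7 ⊕ 4) ⊕ (0 ⊗ 6)) ⊕ ((-3 ⊕ 8) ⊕ (-5 ⊕ -2))) = -5

Expand innermost to outermost. Recall ⊕ takes the minimum of its arguments and ⊗ takes their sum. Working out the expression (((7 ⊕ 4) ⊕ (0 ⊗ 6)) ⊕ ((-3 ⊕ 8) ⊕ (-5 ⊕ -2))) gives -5.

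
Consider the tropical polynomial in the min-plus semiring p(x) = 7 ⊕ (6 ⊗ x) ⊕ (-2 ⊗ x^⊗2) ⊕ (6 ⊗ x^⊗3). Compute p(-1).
p(-1) = -4

A tropical monomial a ⊗ x^⊗i evaluates to a + i · x. Evaluating each term at x = -1:
  Term 0 contributes 7 + 0 · -1 = 7
  Term 1 contributes 6 + 1 · -1 = 5
  Term 2 contributes -2 + 2 · -1 = -4
  Term 3 contributes 6 + 3 · -1 = 3
p(-1) = ⊕ of these = min[7, 5, -4, 3] = -4.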